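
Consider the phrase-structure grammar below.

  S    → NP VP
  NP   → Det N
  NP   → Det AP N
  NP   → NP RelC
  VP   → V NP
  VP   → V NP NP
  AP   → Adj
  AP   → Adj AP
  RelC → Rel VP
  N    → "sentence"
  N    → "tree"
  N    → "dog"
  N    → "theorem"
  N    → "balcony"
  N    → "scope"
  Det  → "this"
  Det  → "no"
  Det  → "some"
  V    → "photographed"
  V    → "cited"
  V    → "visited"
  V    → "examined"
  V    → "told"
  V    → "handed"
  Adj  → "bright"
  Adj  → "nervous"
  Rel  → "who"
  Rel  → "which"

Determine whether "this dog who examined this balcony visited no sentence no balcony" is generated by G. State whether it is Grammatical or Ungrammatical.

S
  NP
    NP
      Det: this
      N: dog
    RelC
      Rel: who
      VP
        V: examined
        NP
          Det: this
          N: balcony
  VP
    V: visited
    NP
      Det: no
      N: sentence
    NP
      Det: no
      N: balcony
Each bracket corresponds to one application of a listed rule, so the string is derivable from S.

Grammatical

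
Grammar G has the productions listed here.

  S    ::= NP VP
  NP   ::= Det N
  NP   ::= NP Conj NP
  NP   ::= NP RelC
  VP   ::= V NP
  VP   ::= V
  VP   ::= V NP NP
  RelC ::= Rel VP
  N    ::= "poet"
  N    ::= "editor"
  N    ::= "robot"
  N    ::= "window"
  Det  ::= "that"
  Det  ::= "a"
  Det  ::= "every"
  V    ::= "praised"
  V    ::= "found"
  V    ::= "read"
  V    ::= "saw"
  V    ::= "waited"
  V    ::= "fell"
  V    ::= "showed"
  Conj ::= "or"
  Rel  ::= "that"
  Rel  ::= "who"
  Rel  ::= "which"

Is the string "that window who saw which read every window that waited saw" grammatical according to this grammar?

Grammatical

S
  NP
    NP
      NP
        Det: that
        N: window
      RelC
        Rel: who
        VP
          V: saw
    RelC
      Rel: which
      VP
        V: read
        NP
          NP
            Det: every
            N: window
          RelC
            Rel: that
            VP
              V: waited
  VP
    V: saw
Each bracket corresponds to one application of a listed rule, so the string is derivable from S.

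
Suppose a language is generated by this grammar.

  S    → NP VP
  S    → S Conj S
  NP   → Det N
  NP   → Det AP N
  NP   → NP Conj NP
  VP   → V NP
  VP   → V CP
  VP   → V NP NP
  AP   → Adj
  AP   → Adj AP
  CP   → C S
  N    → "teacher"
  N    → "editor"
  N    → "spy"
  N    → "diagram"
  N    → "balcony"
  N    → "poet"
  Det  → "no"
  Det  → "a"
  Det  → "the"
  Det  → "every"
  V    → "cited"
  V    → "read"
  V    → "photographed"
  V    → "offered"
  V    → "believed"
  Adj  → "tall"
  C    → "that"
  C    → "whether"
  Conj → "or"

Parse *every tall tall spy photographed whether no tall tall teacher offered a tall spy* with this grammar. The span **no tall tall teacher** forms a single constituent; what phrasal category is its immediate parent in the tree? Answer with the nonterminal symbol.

S
  NP
    Det: every
    AP
      Adj: tall
      AP
        Adj: tall
    N: spy
  VP
    V: photographed
    CP
      C: whether
      S
        NP
          Det: no
          AP
            Adj: tall
            AP
              Adj: tall
          N: teacher
        VP
          V: offered
          NP
            Det: a
            AP
              Adj: tall
            N: spy
The span 'no tall tall teacher' is the NP node built by NP → Det AP N.
Its mother is the S built by S → NP VP.

S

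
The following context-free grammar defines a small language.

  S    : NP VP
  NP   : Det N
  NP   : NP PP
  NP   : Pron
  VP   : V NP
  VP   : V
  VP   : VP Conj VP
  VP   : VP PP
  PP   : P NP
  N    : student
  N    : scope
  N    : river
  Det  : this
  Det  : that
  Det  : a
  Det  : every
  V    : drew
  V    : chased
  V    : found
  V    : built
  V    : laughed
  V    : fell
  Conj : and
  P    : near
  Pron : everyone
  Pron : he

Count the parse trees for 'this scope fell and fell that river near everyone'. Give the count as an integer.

3

Two of the 3 distinct bracketings:
[S [NP [Det this] [N scope]] [VP [VP [V fell]] [Conj and] [VP [V fell] [NP [NP [Det that] [N river]] [PP [P near] [NP [Pron everyone]]]]]]]
[S [NP [Det this] [N scope]] [VP [VP [V fell]] [Conj and] [VP [VP [V fell] [NP [Det that] [N river]]] [PP [P near] [NP [Pron everyone]]]]]]
The difference turns on whether NP → NP PP is used at the relevant span, versus an alternative expansion of NP.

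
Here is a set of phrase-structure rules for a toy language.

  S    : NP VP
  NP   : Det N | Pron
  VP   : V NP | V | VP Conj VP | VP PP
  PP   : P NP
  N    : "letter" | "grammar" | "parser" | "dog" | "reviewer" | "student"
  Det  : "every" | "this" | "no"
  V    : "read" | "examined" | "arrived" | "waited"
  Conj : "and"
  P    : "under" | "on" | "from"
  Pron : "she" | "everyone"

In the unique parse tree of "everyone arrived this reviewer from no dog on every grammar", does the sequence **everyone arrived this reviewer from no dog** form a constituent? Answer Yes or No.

No

[S [NP [Pron everyone]] [VP [VP [VP [V arrived] [NP [Det this] [N reviewer]]] [PP [P from] [NP [Det no] [N dog]]]] [PP [P on] [NP [Det every] [N grammar]]]]]
The smallest constituent containing 'everyone arrived this reviewer from no dog' is the S spanning 'everyone arrived this reviewer from no dog on every grammar'; no single node in the tree dominates exactly the given words.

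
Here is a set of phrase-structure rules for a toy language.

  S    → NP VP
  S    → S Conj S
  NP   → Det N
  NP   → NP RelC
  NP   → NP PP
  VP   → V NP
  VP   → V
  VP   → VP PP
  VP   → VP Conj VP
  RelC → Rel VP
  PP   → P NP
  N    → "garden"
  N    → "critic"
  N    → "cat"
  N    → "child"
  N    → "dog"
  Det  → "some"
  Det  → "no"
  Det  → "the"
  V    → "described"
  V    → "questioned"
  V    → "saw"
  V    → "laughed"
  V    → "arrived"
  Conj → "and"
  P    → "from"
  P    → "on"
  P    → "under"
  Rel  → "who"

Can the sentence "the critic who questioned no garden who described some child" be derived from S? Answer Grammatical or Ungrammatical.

For S → NP VP, every NP-prefix leaves a non-VP remainder: after 'the critic' the remainder is not a VP; after 'the critic who questioned' the remainder is not a VP; after 'the critic who questioned no garden' the remainder is not a VP (and 1 more). The alternative S rule S → S Conj S likewise has no satisfying split.

Ungrammatical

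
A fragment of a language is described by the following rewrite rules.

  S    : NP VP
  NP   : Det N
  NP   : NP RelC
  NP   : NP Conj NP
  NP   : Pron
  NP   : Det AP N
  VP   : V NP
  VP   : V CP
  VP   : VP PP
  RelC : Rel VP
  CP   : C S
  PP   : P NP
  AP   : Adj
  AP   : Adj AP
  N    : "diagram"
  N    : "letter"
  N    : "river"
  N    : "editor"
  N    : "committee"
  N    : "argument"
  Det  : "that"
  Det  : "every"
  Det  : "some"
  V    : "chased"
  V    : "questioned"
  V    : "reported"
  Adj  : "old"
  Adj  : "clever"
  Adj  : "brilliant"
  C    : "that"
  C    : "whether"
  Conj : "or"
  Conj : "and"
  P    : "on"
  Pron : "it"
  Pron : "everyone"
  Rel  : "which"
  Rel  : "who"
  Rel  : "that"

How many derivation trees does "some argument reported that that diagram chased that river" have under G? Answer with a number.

1

[S [NP [Det some] [N argument]] [VP [V reported] [CP [C that] [S [NP [Det that] [N diagram]] [VP [V chased] [NP [Det that] [N river]]]]]]]
No rule offers an alternative attachment or grouping for any span, so this is the only derivation.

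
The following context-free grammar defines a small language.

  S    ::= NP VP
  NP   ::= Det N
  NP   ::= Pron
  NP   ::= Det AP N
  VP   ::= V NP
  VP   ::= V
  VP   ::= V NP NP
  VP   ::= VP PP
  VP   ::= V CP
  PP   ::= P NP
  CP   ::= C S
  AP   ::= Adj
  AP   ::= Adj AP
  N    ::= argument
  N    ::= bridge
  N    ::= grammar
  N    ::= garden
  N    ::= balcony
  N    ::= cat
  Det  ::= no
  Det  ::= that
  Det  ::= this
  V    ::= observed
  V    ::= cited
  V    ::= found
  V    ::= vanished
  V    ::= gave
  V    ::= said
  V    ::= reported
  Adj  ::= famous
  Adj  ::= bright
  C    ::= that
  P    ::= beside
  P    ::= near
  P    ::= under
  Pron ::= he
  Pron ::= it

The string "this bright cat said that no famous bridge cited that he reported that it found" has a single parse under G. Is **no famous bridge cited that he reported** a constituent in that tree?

No

[S [NP [Det this] [AP [Adj bright]] [N cat]] [VP [V said] [CP [C that] [S [NP [Det no] [AP [Adj famous]] [N bridge]] [VP [V cited] [CP [C that] [S [NP [Pron he]] [VP [V reported] [CP [C that] [S [NP [Pron it]] [VP [V found]]]]]]]]]]]]
The smallest constituent containing 'no famous bridge cited that he reported' is the S spanning 'no famous bridge cited that he reported that it found'; no single node in the tree dominates exactly the given words.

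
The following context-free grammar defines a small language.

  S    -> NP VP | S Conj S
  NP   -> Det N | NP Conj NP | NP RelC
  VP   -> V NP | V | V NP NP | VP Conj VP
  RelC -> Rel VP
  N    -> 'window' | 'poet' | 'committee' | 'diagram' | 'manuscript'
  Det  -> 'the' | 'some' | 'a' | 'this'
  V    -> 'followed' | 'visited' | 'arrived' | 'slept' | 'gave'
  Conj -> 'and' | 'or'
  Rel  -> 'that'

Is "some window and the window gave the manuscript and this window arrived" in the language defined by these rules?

S
  S
    NP
      NP
        Det: some
        N: window
      Conj: and
      NP
        Det: the
        N: window
    VP
      V: gave
      NP
        Det: the
        N: manuscript
  Conj: and
  S
    NP
      Det: this
      N: window
    VP
      V: arrived
Each bracket corresponds to one application of a listed rule, so the string is derivable from S.

Grammatical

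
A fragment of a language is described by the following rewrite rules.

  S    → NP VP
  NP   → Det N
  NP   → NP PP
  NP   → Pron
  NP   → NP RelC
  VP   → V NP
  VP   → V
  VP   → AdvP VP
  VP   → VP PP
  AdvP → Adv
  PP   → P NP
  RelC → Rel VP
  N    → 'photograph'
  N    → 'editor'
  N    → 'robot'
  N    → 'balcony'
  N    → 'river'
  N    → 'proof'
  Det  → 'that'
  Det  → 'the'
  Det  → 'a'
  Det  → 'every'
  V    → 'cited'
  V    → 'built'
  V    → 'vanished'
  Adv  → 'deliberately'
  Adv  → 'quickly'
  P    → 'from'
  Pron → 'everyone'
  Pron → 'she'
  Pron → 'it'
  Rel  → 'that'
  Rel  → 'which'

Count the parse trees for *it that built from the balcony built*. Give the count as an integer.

The two bracketings:
[S [NP [NP [NP [Pron it]] [RelC [Rel that] [VP [V built]]]] [PP [P from] [NP [Det the] [N balcony]]]] [VP [V built]]]
[S [NP [NP [Pron it]] [RelC [Rel that] [VP [VP [V built]] [PP [P from] [NP [Det the] [N balcony]]]]]] [VP [V built]]]
The difference turns on whether NP → NP PP is used at the relevant span, versus an alternative expansion of NP.

2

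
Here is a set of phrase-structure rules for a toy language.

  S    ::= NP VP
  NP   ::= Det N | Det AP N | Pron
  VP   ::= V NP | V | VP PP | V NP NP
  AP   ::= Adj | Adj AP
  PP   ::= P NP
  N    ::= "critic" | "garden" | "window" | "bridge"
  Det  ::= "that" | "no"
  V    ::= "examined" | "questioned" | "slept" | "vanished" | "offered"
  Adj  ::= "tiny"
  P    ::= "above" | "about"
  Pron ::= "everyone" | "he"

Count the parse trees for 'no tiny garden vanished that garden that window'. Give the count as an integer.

[S [NP [Det no] [AP [Adj tiny]] [N garden]] [VP [V vanished] [NP [Det that] [N garden]] [NP [Det that] [N window]]]]
No rule offers an alternative attachment or grouping for any span, so this is the only derivation.

1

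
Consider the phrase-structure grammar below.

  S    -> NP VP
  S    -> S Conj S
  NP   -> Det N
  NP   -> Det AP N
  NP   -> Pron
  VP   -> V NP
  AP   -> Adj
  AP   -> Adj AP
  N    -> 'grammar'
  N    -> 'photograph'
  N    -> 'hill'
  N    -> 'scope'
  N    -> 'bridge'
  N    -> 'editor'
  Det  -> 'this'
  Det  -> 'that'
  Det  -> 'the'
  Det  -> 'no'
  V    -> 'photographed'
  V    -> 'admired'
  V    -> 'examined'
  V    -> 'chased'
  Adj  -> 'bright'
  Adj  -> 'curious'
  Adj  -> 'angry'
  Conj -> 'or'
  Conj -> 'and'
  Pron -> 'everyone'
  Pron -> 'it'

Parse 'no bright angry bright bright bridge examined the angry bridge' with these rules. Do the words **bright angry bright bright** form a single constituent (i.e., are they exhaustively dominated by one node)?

[S [NP [Det no] [AP [Adj bright] [AP [Adj angry] [AP [Adj bright] [AP [Adj bright]]]]] [N bridge]] [VP [V examined] [NP [Det the] [AP [Adj angry]] [N bridge]]]]
The words 'bright angry bright bright' are exhaustively dominated by a single AP node (built by AP → Adj AP), so they form a constituent.

Yes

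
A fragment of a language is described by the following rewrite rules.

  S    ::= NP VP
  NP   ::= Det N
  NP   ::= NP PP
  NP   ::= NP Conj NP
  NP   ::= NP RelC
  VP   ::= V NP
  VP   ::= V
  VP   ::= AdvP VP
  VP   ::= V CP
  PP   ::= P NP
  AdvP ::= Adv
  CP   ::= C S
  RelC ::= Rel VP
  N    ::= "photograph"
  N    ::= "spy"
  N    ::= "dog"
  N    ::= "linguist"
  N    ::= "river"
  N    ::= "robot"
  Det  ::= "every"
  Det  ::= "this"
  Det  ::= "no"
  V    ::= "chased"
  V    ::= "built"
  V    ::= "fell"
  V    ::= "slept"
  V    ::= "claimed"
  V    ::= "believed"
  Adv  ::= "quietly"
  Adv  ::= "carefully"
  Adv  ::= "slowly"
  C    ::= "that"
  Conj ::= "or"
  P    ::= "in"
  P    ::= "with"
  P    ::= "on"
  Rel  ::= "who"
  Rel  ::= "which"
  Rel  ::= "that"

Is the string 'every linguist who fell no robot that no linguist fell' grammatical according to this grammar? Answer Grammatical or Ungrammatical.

For S → NP VP, every NP-prefix leaves a non-VP remainder: after 'every linguist' the remainder is not a VP; after 'every linguist who fell' the remainder is not a VP; after 'every linguist who fell no robot' the remainder is not a VP.

Ungrammatical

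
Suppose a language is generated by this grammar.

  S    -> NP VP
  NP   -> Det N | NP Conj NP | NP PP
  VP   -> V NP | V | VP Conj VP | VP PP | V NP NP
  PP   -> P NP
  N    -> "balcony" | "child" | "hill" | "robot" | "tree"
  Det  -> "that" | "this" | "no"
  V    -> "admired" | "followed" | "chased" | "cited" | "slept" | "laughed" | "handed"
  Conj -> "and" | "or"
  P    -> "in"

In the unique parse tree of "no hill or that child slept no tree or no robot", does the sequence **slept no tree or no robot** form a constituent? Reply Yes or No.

Yes

[S [NP [NP [Det no] [N hill]] [Conj or] [NP [Det that] [N child]]] [VP [V slept] [NP [NP [Det no] [N tree]] [Conj or] [NP [Det no] [N robot]]]]]
The words 'slept no tree or no robot' are exhaustively dominated by a single VP node (built by VP → V NP), so they form a constituent.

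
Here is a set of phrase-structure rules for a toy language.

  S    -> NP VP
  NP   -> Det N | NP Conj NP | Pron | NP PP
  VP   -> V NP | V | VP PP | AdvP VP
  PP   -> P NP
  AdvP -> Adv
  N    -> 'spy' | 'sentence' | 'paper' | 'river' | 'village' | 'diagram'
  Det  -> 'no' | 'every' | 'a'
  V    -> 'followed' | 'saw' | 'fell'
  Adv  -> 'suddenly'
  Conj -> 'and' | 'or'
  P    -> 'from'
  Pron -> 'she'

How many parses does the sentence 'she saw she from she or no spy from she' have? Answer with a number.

10

Two of the 10 distinct bracketings:
[S [NP [Pron she]] [VP [V saw] [NP [NP [NP [Pron she]] [PP [P from] [NP [Pron she]]]] [Conj or] [NP [NP [Det no] [N spy]] [PP [P from] [NP [Pron she]]]]]]]
[S [NP [Pron she]] [VP [V saw] [NP [NP [Pron she]] [PP [P from] [NP [NP [Pron she]] [Conj or] [NP [NP [Det no] [N spy]] [PP [P from] [NP [Pron she]]]]]]]]]
The trees differ in how a recursive rule is bracketed over the same span.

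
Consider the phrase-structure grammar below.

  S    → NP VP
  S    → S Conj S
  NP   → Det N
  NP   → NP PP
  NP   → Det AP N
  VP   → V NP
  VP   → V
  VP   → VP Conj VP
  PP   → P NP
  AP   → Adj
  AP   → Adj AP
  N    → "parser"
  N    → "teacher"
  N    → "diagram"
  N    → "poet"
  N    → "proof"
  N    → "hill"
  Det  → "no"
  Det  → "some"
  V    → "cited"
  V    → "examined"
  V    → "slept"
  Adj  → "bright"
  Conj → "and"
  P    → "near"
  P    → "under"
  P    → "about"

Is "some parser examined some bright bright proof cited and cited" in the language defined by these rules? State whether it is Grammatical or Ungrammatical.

Ungrammatical

For S → NP VP, the only prefix that parses as NP is 'some parser', but the remainder 'examined some bright bright proof cited and cited' is not a VP under these rules. The alternative S rule S → S Conj S likewise has no satisfying split.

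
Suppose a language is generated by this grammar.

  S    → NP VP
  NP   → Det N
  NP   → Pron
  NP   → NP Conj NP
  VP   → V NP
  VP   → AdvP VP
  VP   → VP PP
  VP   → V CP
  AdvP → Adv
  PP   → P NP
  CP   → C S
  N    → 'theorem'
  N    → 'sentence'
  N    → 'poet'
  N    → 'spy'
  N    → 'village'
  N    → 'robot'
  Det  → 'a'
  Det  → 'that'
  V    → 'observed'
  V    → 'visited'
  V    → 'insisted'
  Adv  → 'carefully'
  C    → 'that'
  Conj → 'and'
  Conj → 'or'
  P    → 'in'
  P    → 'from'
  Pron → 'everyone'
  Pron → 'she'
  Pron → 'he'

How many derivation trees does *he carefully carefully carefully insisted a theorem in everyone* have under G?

4

Two of the 4 distinct bracketings:
[S [NP [Pron he]] [VP [AdvP [Adv carefully]] [VP [AdvP [Adv carefully]] [VP [AdvP [Adv carefully]] [VP [VP [V insisted] [NP [Det a] [N theorem]]] [PP [P in] [NP [Pron everyone]]]]]]]]
[S [NP [Pron he]] [VP [AdvP [Adv carefully]] [VP [AdvP [Adv carefully]] [VP [VP [AdvP [Adv carefully]] [VP [V insisted] [NP [Det a] [N theorem]]]] [PP [P in] [NP [Pron everyone]]]]]]]
The trees differ in how a recursive rule is bracketed over the same span.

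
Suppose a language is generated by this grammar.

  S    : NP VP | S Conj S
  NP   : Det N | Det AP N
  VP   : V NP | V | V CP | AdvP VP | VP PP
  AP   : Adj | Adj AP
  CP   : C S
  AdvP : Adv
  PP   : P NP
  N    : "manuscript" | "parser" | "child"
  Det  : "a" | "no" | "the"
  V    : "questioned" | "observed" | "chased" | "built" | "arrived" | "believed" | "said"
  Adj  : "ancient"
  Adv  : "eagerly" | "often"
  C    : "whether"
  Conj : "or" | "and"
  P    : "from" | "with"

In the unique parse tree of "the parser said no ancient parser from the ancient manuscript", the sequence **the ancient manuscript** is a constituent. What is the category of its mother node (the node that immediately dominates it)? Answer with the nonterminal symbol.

S
  NP
    Det: the
    N: parser
  VP
    VP
      V: said
      NP
        Det: no
        AP
          Adj: ancient
        N: parser
    PP
      P: from
      NP
        Det: the
        AP
          Adj: ancient
        N: manuscript
The span 'the ancient manuscript' is the NP node built by NP → Det AP N.
Its mother is the PP built by PP → P NP.

PP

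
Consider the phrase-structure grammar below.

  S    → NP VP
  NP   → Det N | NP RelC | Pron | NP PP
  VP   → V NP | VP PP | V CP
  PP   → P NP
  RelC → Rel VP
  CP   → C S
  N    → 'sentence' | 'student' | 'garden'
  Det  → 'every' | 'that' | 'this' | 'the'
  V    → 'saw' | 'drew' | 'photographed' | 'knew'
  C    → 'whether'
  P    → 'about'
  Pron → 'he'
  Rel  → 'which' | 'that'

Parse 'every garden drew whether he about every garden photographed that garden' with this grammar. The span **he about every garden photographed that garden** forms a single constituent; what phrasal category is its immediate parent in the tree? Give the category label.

S
  NP
    Det: every
    N: garden
  VP
    V: drew
    CP
      C: whether
      S
        NP
          NP
            Pron: he
          PP
            P: about
            NP
              Det: every
              N: garden
        VP
          V: photographed
          NP
            Det: that
            N: garden
The span 'he about every garden photographed that garden' is the S node built by S → NP VP.
Its mother is the CP built by CP → C S.

CP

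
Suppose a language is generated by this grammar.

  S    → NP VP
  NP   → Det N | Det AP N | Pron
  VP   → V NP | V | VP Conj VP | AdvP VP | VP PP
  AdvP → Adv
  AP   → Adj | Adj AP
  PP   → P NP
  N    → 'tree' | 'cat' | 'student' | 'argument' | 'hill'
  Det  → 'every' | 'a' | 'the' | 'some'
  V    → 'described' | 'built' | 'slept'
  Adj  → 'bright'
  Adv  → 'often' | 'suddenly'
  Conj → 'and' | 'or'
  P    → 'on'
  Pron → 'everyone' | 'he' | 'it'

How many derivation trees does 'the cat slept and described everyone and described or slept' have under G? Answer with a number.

5

Two of the 5 distinct bracketings:
[S [NP [Det the] [N cat]] [VP [VP [V slept]] [Conj and] [VP [VP [V described] [NP [Pron everyone]]] [Conj and] [VP [VP [V described]] [Conj or] [VP [V slept]]]]]]
[S [NP [Det the] [N cat]] [VP [VP [V slept]] [Conj and] [VP [VP [VP [V described] [NP [Pron everyone]]] [Conj and] [VP [V described]]] [Conj or] [VP [V slept]]]]]
The trees differ in how a recursive rule is bracketed over the same span.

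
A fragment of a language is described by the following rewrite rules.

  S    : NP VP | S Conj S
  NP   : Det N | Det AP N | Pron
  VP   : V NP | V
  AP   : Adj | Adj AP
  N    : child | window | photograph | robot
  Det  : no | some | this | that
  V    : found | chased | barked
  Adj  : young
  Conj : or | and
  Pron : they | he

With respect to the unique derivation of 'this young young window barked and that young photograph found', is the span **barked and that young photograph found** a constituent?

No

[S [S [NP [Det this] [AP [Adj young] [AP [Adj young]]] [N window]] [VP [V barked]]] [Conj and] [S [NP [Det that] [AP [Adj young]] [N photograph]] [VP [V found]]]]
The smallest constituent containing 'barked and that young photograph found' is the S spanning 'this young young window barked and that young photograph found'; no single node in the tree dominates exactly the given words.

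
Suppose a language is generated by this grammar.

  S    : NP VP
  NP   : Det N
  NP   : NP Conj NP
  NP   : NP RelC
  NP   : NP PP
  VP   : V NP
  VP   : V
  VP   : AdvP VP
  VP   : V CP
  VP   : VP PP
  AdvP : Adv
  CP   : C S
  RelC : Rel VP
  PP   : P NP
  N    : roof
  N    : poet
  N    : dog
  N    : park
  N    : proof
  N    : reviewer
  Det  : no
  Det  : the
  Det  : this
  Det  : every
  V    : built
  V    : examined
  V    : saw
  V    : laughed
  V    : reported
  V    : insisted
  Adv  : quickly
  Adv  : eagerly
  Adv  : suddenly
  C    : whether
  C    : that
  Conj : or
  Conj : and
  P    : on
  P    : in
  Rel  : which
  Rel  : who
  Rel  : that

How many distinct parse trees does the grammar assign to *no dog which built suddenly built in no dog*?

2

The two bracketings:
[S [NP [NP [Det no] [N dog]] [RelC [Rel which] [VP [V built]]]] [VP [AdvP [Adv suddenly]] [VP [VP [V built]] [PP [P in] [NP [Det no] [N dog]]]]]]
[S [NP [NP [Det no] [N dog]] [RelC [Rel which] [VP [V built]]]] [VP [VP [AdvP [Adv suddenly]] [VP [V built]]] [PP [P in] [NP [Det no] [N dog]]]]]
The trees differ in how a recursive rule is bracketed over the same span.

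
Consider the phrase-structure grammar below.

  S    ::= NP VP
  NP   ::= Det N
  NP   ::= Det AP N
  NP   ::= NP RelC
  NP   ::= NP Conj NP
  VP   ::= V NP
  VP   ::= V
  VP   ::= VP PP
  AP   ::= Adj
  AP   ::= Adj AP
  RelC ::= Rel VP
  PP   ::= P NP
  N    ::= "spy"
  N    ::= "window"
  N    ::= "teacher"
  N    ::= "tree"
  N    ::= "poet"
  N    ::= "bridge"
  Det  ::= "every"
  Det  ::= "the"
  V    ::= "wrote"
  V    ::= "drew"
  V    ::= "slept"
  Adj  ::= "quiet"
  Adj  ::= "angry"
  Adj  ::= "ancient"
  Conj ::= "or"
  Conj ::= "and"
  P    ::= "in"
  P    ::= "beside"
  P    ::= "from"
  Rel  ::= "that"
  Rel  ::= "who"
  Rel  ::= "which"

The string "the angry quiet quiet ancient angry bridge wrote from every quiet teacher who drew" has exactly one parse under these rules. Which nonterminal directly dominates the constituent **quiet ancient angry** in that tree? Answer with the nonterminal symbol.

AP

[S [NP [Det the] [AP [Adj angry] [AP [Adj quiet] [AP [Adj quiet] [AP [Adj ancient] [AP [Adj angry]]]]]] [N bridge]] [VP [VP [V wrote]] [PP [P from] [NP [NP [Det every] [AP [Adj quiet]] [N teacher]] [RelC [Rel who] [VP [V drew]]]]]]]
The span 'quiet ancient angry' is the AP node built by AP → Adj AP.
Its mother is the AP built by AP → Adj AP.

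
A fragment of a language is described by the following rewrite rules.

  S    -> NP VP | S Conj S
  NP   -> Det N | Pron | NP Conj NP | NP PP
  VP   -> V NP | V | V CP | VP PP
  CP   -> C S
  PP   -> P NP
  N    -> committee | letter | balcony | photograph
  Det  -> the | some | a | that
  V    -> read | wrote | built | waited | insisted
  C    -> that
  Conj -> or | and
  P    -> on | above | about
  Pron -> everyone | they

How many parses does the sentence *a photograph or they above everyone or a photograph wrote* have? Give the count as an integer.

5

Two of the 5 distinct bracketings:
[S [NP [NP [Det a] [N photograph]] [Conj or] [NP [NP [NP [Pron they]] [PP [P above] [NP [Pron everyone]]]] [Conj or] [NP [Det a] [N photograph]]]] [VP [V wrote]]]
[S [NP [NP [Det a] [N photograph]] [Conj or] [NP [NP [Pron they]] [PP [P above] [NP [NP [Pron everyone]] [Conj or] [NP [Det a] [N photograph]]]]]] [VP [V wrote]]]
The trees differ in how a recursive rule is bracketed over the same span.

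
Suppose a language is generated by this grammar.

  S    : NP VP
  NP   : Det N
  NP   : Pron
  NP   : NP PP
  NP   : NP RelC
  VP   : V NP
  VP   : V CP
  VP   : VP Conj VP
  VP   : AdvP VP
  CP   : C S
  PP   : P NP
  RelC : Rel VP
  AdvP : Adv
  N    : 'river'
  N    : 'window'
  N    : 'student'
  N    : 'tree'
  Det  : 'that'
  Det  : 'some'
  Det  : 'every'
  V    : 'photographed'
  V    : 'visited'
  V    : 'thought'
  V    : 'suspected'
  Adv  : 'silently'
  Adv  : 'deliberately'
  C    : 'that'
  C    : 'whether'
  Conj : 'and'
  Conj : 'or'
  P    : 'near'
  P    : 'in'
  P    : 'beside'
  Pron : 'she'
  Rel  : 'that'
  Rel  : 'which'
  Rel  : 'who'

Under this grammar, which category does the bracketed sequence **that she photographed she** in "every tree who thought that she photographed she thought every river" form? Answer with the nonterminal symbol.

S
  NP
    NP
      Det: every
      N: tree
    RelC
      Rel: who
      VP
        V: thought
        CP
          C: that
          S
            NP
              Pron: she
            VP
              V: photographed
              NP
                Pron: she
  VP
    V: thought
    NP
      Det: every
      N: river
The span 'that she photographed she' is the CP node built by CP → C S.

CP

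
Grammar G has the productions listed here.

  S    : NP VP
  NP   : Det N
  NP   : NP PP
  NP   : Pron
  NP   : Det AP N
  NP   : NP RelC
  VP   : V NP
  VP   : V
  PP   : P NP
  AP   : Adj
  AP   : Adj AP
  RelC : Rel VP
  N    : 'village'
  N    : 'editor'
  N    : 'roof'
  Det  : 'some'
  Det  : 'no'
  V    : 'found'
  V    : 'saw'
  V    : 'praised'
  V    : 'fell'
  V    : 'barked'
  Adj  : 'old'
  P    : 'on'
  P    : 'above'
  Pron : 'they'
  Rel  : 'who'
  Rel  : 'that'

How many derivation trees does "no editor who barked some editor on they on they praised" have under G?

5

Two of the 5 distinct bracketings:
[S [NP [NP [NP [Det no] [N editor]] [RelC [Rel who] [VP [V barked] [NP [Det some] [N editor]]]]] [PP [P on] [NP [NP [Pron they]] [PP [P on] [NP [Pron they]]]]]] [VP [V praised]]]
[S [NP [NP [NP [NP [Det no] [N editor]] [RelC [Rel who] [VP [V barked] [NP [Det some] [N editor]]]]] [PP [P on] [NP [Pron they]]]] [PP [P on] [NP [Pron they]]]] [VP [V praised]]]
The trees differ in how a recursive rule is bracketed over the same span.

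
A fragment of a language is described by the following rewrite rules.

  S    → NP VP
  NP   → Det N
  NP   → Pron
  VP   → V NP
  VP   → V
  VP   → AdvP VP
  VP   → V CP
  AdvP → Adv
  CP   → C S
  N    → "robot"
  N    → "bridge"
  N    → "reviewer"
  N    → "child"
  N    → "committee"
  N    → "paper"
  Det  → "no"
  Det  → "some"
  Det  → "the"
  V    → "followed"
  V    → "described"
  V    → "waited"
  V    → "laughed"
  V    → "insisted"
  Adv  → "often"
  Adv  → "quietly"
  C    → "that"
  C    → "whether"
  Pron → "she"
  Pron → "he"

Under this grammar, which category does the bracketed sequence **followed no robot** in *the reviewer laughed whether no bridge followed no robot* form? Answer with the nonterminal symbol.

VP

[S [NP [Det the] [N reviewer]] [VP [V laughed] [CP [C whether] [S [NP [Det no] [N bridge]] [VP [V followed] [NP [Det no] [N robot]]]]]]]
The span 'followed no robot' is the VP node built by VP → V NP.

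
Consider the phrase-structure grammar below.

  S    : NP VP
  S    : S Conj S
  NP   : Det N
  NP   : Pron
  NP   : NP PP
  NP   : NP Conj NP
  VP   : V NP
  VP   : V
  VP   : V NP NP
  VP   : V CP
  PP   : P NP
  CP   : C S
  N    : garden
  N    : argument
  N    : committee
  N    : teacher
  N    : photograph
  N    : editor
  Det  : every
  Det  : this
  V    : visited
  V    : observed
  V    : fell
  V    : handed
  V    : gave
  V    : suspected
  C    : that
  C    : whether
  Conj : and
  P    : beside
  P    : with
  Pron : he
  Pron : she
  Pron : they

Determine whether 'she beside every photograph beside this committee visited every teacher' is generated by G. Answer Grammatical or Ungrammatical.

S
  NP
    NP
      Pron: she
    PP
      P: beside
      NP
        NP
          Det: every
          N: photograph
        PP
          P: beside
          NP
            Det: this
            N: committee
  VP
    V: visited
    NP
      Det: every
      N: teacher
Each bracket corresponds to one application of a listed rule, so the string is derivable from S.

Grammatical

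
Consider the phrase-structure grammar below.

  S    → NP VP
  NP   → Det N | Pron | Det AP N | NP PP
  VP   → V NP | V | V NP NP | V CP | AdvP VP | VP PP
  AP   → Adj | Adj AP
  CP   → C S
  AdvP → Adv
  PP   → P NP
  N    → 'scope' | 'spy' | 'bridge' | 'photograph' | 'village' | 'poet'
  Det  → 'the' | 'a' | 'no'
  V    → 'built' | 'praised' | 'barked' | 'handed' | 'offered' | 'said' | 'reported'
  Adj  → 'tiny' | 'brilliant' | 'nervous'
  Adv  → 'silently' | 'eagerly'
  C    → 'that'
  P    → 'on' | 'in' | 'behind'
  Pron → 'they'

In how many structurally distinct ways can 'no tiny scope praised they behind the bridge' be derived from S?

The two bracketings:
[S [NP [Det no] [AP [Adj tiny]] [N scope]] [VP [V praised] [NP [NP [Pron they]] [PP [P behind] [NP [Det the] [N bridge]]]]]]
[S [NP [Det no] [AP [Adj tiny]] [N scope]] [VP [VP [V praised] [NP [Pron they]]] [PP [P behind] [NP [Det the] [N bridge]]]]]
The difference turns on whether NP → NP PP is used at the relevant span, versus an alternative expansion of NP.

2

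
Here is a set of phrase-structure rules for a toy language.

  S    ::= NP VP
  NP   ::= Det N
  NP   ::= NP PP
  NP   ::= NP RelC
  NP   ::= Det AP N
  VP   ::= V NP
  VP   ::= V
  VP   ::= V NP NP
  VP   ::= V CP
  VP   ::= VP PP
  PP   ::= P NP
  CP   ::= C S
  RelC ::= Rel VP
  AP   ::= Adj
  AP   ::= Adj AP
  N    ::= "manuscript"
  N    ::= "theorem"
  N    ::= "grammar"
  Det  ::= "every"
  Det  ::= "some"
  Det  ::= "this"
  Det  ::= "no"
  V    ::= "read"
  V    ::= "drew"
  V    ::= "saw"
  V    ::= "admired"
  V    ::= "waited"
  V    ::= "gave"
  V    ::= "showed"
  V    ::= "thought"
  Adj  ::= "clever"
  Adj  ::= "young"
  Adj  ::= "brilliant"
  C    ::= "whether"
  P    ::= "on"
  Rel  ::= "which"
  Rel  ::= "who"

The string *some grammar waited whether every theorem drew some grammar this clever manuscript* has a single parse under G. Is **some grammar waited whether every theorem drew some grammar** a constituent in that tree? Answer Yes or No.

[S [NP [Det some] [N grammar]] [VP [V waited] [CP [C whether] [S [NP [Det every] [N theorem]] [VP [V drew] [NP [Det some] [N grammar]] [NP [Det this] [AP [Adj clever]] [N manuscript]]]]]]]
The smallest constituent containing 'some grammar waited whether every theorem drew some grammar' is the S spanning 'some grammar waited whether every theorem drew some grammar this clever manuscript'; no single node in the tree dominates exactly the given words.

No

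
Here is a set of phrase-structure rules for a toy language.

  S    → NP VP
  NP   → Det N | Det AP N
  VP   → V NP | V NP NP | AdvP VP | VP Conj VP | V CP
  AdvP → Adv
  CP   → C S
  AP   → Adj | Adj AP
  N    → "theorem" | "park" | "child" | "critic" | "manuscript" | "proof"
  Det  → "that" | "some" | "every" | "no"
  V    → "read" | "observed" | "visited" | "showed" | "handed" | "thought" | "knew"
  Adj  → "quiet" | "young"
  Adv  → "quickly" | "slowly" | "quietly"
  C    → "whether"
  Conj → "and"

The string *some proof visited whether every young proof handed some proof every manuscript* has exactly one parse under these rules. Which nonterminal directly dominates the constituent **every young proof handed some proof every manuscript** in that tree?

S
  NP
    Det: some
    N: proof
  VP
    V: visited
    CP
      C: whether
      S
        NP
          Det: every
          AP
            Adj: young
          N: proof
        VP
          V: handed
          NP
            Det: some
            N: proof
          NP
            Det: every
            N: manuscript
The span 'every young proof handed some proof every manuscript' is the S node built by S → NP VP.
Its mother is the CP built by CP → C S.

CP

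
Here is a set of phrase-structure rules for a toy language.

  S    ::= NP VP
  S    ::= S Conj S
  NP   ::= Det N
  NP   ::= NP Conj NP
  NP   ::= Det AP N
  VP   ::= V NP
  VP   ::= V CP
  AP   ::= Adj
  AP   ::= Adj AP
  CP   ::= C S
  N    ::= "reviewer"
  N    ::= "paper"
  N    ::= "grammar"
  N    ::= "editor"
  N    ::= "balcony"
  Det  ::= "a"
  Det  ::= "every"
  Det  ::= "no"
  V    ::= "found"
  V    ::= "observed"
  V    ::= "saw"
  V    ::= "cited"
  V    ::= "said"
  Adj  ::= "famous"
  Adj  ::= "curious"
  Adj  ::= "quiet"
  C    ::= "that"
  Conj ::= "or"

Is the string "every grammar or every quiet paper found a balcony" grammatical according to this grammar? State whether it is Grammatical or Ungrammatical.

[S [NP [NP [Det every] [N grammar]] [Conj or] [NP [Det every] [AP [Adj quiet]] [N paper]]] [VP [V found] [NP [Det a] [N balcony]]]]
Each bracket corresponds to one application of a listed rule, so the string is derivable from S.

Grammatical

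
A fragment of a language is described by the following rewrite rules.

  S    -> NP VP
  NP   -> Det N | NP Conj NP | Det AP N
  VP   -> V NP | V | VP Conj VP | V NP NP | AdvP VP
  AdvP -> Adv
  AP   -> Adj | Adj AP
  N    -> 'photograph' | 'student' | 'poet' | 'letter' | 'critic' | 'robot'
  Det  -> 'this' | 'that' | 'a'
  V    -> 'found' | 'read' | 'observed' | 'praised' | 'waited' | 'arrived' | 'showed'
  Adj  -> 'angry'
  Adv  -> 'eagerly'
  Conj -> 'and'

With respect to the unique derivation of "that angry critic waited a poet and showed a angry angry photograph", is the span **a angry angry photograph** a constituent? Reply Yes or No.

Yes

[S [NP [Det that] [AP [Adj angry]] [N critic]] [VP [VP [V waited] [NP [Det a] [N poet]]] [Conj and] [VP [V showed] [NP [Det a] [AP [Adj angry] [AP [Adj angry]]] [N photograph]]]]]
The words 'a angry angry photograph' are exhaustively dominated by a single NP node (built by NP → Det AP N), so they form a constituent.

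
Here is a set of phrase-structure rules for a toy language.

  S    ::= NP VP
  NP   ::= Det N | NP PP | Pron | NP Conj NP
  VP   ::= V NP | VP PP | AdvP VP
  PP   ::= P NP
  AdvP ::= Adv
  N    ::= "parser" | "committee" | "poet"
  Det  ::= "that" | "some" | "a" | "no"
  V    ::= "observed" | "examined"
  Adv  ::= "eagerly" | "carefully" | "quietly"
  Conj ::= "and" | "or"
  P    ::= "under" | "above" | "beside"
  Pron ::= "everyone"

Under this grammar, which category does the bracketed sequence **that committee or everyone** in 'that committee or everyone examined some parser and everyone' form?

S
  NP
    NP
      Det: that
      N: committee
    Conj: or
    NP
      Pron: everyone
  VP
    V: examined
    NP
      NP
        Det: some
        N: parser
      Conj: and
      NP
        Pron: everyone
The span 'that committee or everyone' is the NP node built by NP → NP Conj NP.

NP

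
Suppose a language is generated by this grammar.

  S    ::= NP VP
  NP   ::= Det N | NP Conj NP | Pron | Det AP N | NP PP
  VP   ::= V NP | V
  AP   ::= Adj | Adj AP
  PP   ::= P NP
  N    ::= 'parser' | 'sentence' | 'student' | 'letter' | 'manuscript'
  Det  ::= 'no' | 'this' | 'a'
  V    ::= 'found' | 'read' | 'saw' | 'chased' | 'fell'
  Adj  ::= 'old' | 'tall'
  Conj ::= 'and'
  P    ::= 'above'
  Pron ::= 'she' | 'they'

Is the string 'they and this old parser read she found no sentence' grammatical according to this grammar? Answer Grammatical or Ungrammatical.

For S → NP VP, every NP-prefix leaves a non-VP remainder: after 'they' the remainder is not a VP; after 'they and this old parser' the remainder is not a VP.

Ungrammatical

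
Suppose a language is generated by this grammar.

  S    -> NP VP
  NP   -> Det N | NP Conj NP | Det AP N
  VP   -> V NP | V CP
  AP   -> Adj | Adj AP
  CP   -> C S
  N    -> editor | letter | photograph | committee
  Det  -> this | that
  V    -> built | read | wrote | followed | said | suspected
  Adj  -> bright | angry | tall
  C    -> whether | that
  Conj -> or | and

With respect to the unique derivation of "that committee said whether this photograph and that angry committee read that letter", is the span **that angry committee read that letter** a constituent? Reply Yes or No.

No

[S [NP [Det that] [N committee]] [VP [V said] [CP [C whether] [S [NP [NP [Det this] [N photograph]] [Conj and] [NP [Det that] [AP [Adj angry]] [N committee]]] [VP [V read] [NP [Det that] [N letter]]]]]]]
The smallest constituent containing 'that angry committee read that letter' is the S spanning 'this photograph and that angry committee read that letter'; no single node in the tree dominates exactly the given words.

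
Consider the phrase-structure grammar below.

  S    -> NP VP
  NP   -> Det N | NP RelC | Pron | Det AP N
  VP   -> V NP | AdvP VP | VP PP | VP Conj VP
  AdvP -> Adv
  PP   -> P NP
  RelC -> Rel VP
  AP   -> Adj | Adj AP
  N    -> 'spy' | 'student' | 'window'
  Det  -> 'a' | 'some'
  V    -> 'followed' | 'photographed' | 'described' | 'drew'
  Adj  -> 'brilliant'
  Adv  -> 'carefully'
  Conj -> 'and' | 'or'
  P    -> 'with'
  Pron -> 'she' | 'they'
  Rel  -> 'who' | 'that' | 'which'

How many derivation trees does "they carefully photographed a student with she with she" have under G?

Two of the 3 distinct bracketings:
[S [NP [Pron they]] [VP [AdvP [Adv carefully]] [VP [VP [VP [V photographed] [NP [Det a] [N student]]] [PP [P with] [NP [Pron she]]]] [PP [P with] [NP [Pron she]]]]]]
[S [NP [Pron they]] [VP [VP [AdvP [Adv carefully]] [VP [VP [V photographed] [NP [Det a] [N student]]] [PP [P with] [NP [Pron she]]]]] [PP [P with] [NP [Pron she]]]]]
The trees differ in how a recursive rule is bracketed over the same span.

3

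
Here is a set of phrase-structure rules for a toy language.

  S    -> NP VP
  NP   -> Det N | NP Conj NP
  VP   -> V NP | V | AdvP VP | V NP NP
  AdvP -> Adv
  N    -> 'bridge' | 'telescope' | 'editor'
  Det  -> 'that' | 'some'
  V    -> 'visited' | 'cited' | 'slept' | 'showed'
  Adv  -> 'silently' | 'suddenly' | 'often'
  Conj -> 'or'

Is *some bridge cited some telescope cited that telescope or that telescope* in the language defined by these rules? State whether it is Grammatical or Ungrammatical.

Ungrammatical

For S → NP VP, the only prefix that parses as NP is 'some bridge', but the remainder 'cited some telescope cited that telescope or that telescope' is not a VP under these rules.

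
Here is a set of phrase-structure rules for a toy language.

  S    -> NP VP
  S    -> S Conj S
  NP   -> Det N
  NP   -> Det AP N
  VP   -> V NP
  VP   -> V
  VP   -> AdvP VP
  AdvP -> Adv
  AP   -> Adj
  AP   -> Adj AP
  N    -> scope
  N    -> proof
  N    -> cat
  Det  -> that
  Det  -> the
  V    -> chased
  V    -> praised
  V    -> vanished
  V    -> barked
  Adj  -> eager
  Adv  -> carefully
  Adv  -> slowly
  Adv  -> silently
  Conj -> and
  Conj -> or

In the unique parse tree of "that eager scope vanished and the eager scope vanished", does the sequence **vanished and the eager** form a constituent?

No

[S [S [NP [Det that] [AP [Adj eager]] [N scope]] [VP [V vanished]]] [Conj and] [S [NP [Det the] [AP [Adj eager]] [N scope]] [VP [V vanished]]]]
The smallest constituent containing 'vanished and the eager' is the S spanning 'that eager scope vanished and the eager scope vanished'; no single node in the tree dominates exactly the given words.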